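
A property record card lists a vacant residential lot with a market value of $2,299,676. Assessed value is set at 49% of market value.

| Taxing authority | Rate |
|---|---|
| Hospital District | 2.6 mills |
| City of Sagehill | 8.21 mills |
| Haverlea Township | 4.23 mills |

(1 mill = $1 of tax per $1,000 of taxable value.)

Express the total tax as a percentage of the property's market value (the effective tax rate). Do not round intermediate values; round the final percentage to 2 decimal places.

0.74%

Assessed value = $2,299,676 × 0.49 = $1,126,841.24
Hospital District: $1,126,841.24 × 0.0026 = $2,929.787224
City of Sagehill: $1,126,841.24 × 0.00821 = $9,251.3665804
Haverlea Township: $1,126,841.24 × 0.00423 = $4,766.5384452
Total tax = $16,947.6922496
Effective rate = $16,947.6922496 ÷ $2,299,676 = 0.74% of market value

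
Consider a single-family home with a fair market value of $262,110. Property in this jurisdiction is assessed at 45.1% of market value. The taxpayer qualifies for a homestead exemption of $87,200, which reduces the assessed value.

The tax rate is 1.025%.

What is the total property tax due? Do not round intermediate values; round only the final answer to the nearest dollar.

$318

Assessed value = $262,110 × 0.451 = $118,211.61
Taxable value = $118,211.61 − $87,200 = $31,011.61
Tax = $31,011.61 × 0.01025 = $317.8690025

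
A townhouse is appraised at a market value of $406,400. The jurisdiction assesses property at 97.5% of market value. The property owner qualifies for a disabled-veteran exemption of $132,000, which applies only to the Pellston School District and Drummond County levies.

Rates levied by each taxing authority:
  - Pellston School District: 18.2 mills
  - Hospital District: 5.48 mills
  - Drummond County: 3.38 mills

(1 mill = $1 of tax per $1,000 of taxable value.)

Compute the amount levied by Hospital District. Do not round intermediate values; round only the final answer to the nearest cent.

Assessed value = $406,400 × 0.975 = $396,240
Hospital District taxable value = $396,240 (exemption does not apply)
Hospital District levy = $396,240 × 0.00548 = $2,171.3952

$2,171.40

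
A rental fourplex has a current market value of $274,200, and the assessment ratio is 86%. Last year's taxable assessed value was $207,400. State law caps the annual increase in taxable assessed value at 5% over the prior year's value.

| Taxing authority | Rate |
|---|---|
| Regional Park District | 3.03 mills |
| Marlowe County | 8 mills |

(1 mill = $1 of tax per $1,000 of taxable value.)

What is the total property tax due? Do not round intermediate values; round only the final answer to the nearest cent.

Uncapped assessed value = $274,200 × 0.86 = $235,812
Cap limit = $207,400 × 1.05 = $217,770
Taxable assessed value = min($235,812, $217,770) = $217,770 (cap binds)
Regional Park District: $217,770 × 0.00303 = $659.8431
Marlowe County: $217,770 × 0.008 = $1,742.16
Total = $2,402.0031

$2,402.00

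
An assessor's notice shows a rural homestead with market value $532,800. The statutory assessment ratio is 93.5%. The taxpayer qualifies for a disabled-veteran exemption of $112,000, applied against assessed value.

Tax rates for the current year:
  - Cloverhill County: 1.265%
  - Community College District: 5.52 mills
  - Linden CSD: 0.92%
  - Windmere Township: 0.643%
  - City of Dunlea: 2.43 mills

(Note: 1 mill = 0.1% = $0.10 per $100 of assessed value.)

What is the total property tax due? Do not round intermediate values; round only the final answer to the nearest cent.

Assessed value = $532,800 × 0.935 = $498,168
Taxable value = $498,168 − $112,000 = $386,168
Cloverhill County: $386,168 × 0.01265 = $4,885.0252
Community College District: $386,168 × 0.00552 = $2,131.64736
Linden CSD: $386,168 × 0.0092 = $3,552.7456
Windmere Township: $386,168 × 0.00643 = $2,483.06024
City of Dunlea: $386,168 × 0.00243 = $938.38824
Total = $13,990.86664

$13,990.87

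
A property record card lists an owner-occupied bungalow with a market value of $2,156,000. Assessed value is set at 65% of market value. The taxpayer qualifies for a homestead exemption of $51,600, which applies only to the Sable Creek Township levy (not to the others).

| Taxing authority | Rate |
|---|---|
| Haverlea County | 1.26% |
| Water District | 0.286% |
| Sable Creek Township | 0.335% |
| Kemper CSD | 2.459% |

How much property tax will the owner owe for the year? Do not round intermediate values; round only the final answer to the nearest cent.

$60,647.90

Assessed value = $2,156,000 × 0.65 = $1,401,400
Haverlea County: $1,401,400 × 0.0126 = $17,657.64
Water District: $1,401,400 × 0.00286 = $4,008.004
Sable Creek Township: ($1,401,400 − $51,600) × 0.00335 = $1,349,800 × 0.00335 = $4,521.83
Kemper CSD: $1,401,400 × 0.02459 = $34,460.426
Total = $60,647.9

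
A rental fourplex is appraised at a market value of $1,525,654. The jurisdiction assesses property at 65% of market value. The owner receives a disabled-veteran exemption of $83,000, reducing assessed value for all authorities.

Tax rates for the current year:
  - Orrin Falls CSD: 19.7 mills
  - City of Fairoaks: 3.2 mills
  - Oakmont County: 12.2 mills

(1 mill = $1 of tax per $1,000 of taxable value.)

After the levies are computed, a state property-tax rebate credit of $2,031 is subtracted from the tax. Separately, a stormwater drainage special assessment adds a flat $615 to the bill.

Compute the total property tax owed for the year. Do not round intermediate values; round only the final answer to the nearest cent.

$30,478.50

Assessed value = $1,525,654 × 0.65 = $991,675.1
Taxable value = $991,675.1 − $83,000 = $908,675.1
Orrin Falls CSD: $908,675.1 × 0.0197 = $17,900.89947
City of Fairoaks: $908,675.1 × 0.0032 = $2,907.76032
Oakmont County: $908,675.1 × 0.0122 = $11,085.83622
Levies subtotal = $31,894.49601
After credit = $31,894.49601 − $2,031 = $29,863.49601
Total = $29,863.49601 + $615 = $30,478.49601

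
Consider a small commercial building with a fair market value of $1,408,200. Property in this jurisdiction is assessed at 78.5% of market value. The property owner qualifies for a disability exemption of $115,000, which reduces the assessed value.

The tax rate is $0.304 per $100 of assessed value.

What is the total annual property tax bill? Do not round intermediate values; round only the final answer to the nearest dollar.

Assessed value = $1,408,200 × 0.785 = $1,105,437
Taxable value = $1,105,437 − $115,000 = $990,437
Tax = $990,437 × 0.00304 = $3,010.92848

$3,011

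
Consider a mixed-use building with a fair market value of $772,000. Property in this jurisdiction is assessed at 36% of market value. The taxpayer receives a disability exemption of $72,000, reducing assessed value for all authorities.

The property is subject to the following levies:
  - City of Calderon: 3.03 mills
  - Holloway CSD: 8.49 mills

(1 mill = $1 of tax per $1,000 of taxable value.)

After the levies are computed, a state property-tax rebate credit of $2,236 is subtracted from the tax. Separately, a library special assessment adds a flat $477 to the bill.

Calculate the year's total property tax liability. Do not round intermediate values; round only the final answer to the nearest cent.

$613.20

Assessed value = $772,000 × 0.36 = $277,920
Taxable value = $277,920 − $72,000 = $205,920
City of Calderon: $205,920 × 0.00303 = $623.9376
Holloway CSD: $205,920 × 0.00849 = $1,748.2608
Levies subtotal = $2,372.1984
After credit = $2,372.1984 − $2,236 = $136.1984
Total = $136.1984 + $477 = $613.1984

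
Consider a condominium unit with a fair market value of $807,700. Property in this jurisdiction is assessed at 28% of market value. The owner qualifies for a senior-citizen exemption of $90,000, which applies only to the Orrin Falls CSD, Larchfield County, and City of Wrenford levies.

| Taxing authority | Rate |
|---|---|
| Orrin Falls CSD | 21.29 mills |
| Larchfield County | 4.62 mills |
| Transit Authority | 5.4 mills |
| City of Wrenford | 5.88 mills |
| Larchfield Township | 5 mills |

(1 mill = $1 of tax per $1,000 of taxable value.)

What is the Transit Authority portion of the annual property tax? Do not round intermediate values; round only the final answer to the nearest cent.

$1,221.24

Assessed value = $807,700 × 0.28 = $226,156
Transit Authority taxable value = $226,156 (exemption does not apply)
Transit Authority levy = $226,156 × 0.0054 = $1,221.2424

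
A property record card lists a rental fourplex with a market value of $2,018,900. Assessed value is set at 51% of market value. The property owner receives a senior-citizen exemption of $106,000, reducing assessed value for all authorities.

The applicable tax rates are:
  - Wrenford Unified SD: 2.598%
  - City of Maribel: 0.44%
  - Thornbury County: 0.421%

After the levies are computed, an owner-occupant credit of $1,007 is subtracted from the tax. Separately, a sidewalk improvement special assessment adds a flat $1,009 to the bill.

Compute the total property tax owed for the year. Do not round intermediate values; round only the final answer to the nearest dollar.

Assessed value = $2,018,900 × 0.51 = $1,029,639
Taxable value = $1,029,639 − $106,000 = $923,639
Wrenford Unified SD: $923,639 × 0.02598 = $23,996.14122
City of Maribel: $923,639 × 0.0044 = $4,064.0116
Thornbury County: $923,639 × 0.00421 = $3,888.52019
Levies subtotal = $31,948.67301
After credit = $31,948.67301 − $1,007 = $30,941.67301
Total = $30,941.67301 + $1,009 = $31,950.67301

$31,951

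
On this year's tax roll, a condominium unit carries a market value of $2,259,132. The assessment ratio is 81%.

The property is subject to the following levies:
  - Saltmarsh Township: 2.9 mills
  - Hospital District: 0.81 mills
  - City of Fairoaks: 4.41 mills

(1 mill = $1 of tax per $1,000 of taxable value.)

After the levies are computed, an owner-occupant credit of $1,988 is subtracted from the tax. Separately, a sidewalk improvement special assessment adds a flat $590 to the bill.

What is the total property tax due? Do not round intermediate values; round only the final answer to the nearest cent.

$13,460.76

Assessed value = $2,259,132 × 0.81 = $1,829,896.92
Saltmarsh Township: $1,829,896.92 × 0.0029 = $5,306.701068
Hospital District: $1,829,896.92 × 0.00081 = $1,482.2165052
City of Fairoaks: $1,829,896.92 × 0.00441 = $8,069.8454172
Levies subtotal = $14,858.7629904
After credit = $14,858.7629904 − $1,988 = $12,870.7629904
Total = $12,870.7629904 + $590 = $13,460.7629904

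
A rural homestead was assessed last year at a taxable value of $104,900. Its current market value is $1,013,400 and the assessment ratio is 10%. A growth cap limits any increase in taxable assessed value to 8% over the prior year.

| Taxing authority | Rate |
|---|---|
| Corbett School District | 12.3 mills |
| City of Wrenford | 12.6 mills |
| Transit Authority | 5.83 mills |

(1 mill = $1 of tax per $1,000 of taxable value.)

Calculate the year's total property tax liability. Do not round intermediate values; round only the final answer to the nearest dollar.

Uncapped assessed value = $1,013,400 × 0.1 = $101,340
Cap limit = $104,900 × 1.08 = $113,292
Taxable assessed value = min($101,340, $113,292) = $101,340 (cap does not bind)
Corbett School District: $101,340 × 0.0123 = $1,246.482
City of Wrenford: $101,340 × 0.0126 = $1,276.884
Transit Authority: $101,340 × 0.00583 = $590.8122
Total = $3,114.1782

$3,114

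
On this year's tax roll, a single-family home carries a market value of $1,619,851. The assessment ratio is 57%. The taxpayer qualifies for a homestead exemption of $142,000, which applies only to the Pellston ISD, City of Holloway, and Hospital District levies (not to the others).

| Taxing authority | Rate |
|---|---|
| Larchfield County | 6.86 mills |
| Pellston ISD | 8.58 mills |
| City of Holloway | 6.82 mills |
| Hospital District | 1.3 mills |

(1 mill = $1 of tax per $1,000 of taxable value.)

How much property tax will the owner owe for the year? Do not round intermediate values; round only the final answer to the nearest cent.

$19,381.90

Assessed value = $1,619,851 × 0.57 = $923,315.07
Larchfield County: $923,315.07 × 0.00686 = $6,333.9413802
Pellston ISD: ($923,315.07 − $142,000) × 0.00858 = $781,315.07 × 0.00858 = $6,703.6833006
City of Holloway: ($923,315.07 − $142,000) × 0.00682 = $781,315.07 × 0.00682 = $5,328.5687774
Hospital District: ($923,315.07 − $142,000) × 0.0013 = $781,315.07 × 0.0013 = $1,015.709591
Total = $19,381.9030492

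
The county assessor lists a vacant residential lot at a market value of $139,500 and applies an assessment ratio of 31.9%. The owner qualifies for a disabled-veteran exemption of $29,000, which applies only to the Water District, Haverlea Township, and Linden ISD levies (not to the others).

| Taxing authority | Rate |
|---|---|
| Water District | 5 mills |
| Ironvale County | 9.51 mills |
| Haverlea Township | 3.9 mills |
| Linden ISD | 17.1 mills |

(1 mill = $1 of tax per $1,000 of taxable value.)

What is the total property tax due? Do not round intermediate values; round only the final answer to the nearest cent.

Assessed value = $139,500 × 0.319 = $44,500.5
Water District: ($44,500.5 − $29,000) × 0.005 = $15,500.5 × 0.005 = $77.5025
Ironvale County: $44,500.5 × 0.00951 = $423.199755
Haverlea Township: ($44,500.5 − $29,000) × 0.0039 = $15,500.5 × 0.0039 = $60.45195
Linden ISD: ($44,500.5 − $29,000) × 0.0171 = $15,500.5 × 0.0171 = $265.05855
Total = $826.212755

$826.21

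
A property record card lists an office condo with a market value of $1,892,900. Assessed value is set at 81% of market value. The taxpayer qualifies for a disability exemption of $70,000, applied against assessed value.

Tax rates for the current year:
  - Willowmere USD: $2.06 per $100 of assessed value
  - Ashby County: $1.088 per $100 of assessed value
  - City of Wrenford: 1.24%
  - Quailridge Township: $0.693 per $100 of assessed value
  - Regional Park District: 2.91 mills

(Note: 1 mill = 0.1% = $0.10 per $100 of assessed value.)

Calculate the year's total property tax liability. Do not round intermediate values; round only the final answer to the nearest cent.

Assessed value = $1,892,900 × 0.81 = $1,533,249
Taxable value = $1,533,249 − $70,000 = $1,463,249
Willowmere USD: $1,463,249 × 0.0206 = $30,142.9294
Ashby County: $1,463,249 × 0.01088 = $15,920.14912
City of Wrenford: $1,463,249 × 0.0124 = $18,144.2876
Quailridge Township: $1,463,249 × 0.00693 = $10,140.31557
Regional Park District: $1,463,249 × 0.00291 = $4,258.05459
Total = $78,605.73628

$78,605.74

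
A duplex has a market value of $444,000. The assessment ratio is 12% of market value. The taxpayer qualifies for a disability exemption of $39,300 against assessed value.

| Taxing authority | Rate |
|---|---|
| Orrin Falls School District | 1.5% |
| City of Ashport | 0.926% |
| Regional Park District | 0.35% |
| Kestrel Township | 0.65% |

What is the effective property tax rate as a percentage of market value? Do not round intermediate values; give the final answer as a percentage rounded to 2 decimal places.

Assessed value = $444,000 × 0.12 = $53,280
Taxable value = $53,280 − $39,300 = $13,980
Orrin Falls School District: $13,980 × 0.015 = $209.7
City of Ashport: $13,980 × 0.00926 = $129.4548
Regional Park District: $13,980 × 0.0035 = $48.93
Kestrel Township: $13,980 × 0.0065 = $90.87
Total tax = $478.9548
Effective rate = $478.9548 ÷ $444,000 = 0.11% of market value

0.11%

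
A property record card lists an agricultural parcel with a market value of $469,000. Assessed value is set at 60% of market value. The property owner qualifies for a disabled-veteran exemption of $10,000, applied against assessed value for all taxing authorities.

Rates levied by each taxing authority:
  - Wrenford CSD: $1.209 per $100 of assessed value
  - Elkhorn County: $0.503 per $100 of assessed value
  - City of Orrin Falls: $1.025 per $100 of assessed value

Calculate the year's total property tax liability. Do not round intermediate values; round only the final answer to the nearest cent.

Assessed value = $469,000 × 0.6 = $281,400
Taxable value = $281,400 − $10,000 = $271,400
Wrenford CSD: $271,400 × 0.01209 = $3,281.226
Elkhorn County: $271,400 × 0.00503 = $1,365.142
City of Orrin Falls: $271,400 × 0.01025 = $2,781.85
Total = $3,281.226 + $1,365.142 + $2,781.85 = $7,428.218

$7,428.22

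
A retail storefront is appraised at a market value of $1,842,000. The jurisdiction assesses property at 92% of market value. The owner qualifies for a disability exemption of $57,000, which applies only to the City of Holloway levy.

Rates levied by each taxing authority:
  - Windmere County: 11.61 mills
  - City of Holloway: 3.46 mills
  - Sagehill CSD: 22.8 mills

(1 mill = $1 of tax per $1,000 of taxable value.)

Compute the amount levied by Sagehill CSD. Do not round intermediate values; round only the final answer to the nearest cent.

Assessed value = $1,842,000 × 0.92 = $1,694,640
Sagehill CSD taxable value = $1,694,640 (exemption does not apply)
Sagehill CSD levy = $1,694,640 × 0.0228 = $38,637.792

$38,637.79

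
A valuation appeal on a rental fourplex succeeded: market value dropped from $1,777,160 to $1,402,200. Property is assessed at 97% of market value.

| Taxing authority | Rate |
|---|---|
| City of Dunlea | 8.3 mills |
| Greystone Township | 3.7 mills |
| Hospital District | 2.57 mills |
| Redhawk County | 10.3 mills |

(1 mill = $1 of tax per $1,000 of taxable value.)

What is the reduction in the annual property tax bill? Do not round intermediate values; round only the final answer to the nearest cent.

$9,045.50

Old assessed value = $1,777,160 × 0.97 = $1,723,845.2
New assessed value = $1,402,200 × 0.97 = $1,360,134
Combined rate = 0.0083 + 0.0037 + 0.00257 + 0.0103 = 0.02487
Old tax = $1,723,845.2 × 0.02487 = $42,872.030124
New tax = $1,360,134 × 0.02487 = $33,826.53258
Reduction = $42,872.030124 − $33,826.53258 = $9,045.497544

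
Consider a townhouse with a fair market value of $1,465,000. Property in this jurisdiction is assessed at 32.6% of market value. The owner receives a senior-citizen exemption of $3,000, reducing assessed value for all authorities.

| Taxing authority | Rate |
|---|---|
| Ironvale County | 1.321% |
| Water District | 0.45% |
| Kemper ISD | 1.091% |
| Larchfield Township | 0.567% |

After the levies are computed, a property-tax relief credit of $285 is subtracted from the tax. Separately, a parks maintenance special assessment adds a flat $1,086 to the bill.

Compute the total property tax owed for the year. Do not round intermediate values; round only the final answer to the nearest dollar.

Assessed value = $1,465,000 × 0.326 = $477,590
Taxable value = $477,590 − $3,000 = $474,590
Ironvale County: $474,590 × 0.01321 = $6,269.3339
Water District: $474,590 × 0.0045 = $2,135.655
Kemper ISD: $474,590 × 0.01091 = $5,177.7769
Larchfield Township: $474,590 × 0.00567 = $2,690.9253
Levies subtotal = $16,273.6911
After credit = $16,273.6911 − $285 = $15,988.6911
Total = $15,988.6911 + $1,086 = $17,074.6911

$17,075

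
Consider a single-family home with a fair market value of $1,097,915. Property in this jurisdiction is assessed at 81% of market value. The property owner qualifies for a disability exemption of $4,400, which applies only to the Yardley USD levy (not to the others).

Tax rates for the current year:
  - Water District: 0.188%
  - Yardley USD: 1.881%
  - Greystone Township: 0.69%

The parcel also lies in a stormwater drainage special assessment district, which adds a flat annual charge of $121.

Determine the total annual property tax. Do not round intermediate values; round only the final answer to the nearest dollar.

Assessed value = $1,097,915 × 0.81 = $889,311.15
Water District: $889,311.15 × 0.00188 = $1,671.904962
Yardley USD: ($889,311.15 − $4,400) × 0.01881 = $884,911.15 × 0.01881 = $16,645.1787315
Greystone Township: $889,311.15 × 0.0069 = $6,136.246935
Levies subtotal = $24,453.3306285
Total = $24,453.3306285 + $121 = $24,574.3306285

$24,574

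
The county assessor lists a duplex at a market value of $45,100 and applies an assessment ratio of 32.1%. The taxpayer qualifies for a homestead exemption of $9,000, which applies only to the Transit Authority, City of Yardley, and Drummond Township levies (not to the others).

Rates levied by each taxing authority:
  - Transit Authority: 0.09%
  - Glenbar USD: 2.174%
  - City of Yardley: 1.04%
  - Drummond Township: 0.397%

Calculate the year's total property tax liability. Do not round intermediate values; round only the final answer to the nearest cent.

Assessed value = $45,100 × 0.321 = $14,477.1
Transit Authority: ($14,477.1 − $9,000) × 0.0009 = $5,477.1 × 0.0009 = $4.92939
Glenbar USD: $14,477.1 × 0.02174 = $314.732154
City of Yardley: ($14,477.1 − $9,000) × 0.0104 = $5,477.1 × 0.0104 = $56.96184
Drummond Township: ($14,477.1 − $9,000) × 0.00397 = $5,477.1 × 0.00397 = $21.744087
Total = $398.367471

$398.37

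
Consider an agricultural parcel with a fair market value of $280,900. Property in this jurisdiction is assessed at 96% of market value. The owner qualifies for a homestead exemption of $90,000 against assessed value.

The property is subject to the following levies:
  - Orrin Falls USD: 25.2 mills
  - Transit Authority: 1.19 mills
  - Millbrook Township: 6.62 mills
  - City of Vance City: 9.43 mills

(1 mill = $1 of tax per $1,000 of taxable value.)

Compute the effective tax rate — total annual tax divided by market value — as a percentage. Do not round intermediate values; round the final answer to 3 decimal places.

Assessed value = $280,900 × 0.96 = $269,664
Taxable value = $269,664 − $90,000 = $179,664
Orrin Falls USD: $179,664 × 0.0252 = $4,527.5328
Transit Authority: $179,664 × 0.00119 = $213.80016
Millbrook Township: $179,664 × 0.00662 = $1,189.37568
City of Vance City: $179,664 × 0.00943 = $1,694.23152
Total tax = $7,624.94016
Effective rate = $7,624.94016 ÷ $280,900 = 2.714% of market value

2.714%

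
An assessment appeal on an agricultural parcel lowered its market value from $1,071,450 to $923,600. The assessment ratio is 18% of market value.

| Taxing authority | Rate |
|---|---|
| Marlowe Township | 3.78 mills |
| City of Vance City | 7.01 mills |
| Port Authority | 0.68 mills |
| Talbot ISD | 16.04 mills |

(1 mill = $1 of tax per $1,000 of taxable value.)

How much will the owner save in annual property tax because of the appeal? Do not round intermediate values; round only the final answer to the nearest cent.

$732.12

Old assessed value = $1,071,450 × 0.18 = $192,861
New assessed value = $923,600 × 0.18 = $166,248
Combined rate = 0.00378 + 0.00701 + 0.00068 + 0.01604 = 0.02751
Old tax = $192,861 × 0.02751 = $5,305.60611
New tax = $166,248 × 0.02751 = $4,573.48248
Reduction = $5,305.60611 − $4,573.48248 = $732.12363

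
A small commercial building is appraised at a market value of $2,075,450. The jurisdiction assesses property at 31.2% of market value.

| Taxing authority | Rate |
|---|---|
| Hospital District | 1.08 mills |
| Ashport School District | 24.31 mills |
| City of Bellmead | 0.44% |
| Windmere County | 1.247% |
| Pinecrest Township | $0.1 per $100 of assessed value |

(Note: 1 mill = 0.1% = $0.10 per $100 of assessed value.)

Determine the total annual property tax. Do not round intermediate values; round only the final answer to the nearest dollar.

Assessed value = $2,075,450 × 0.312 = $647,540.4
Hospital District: $647,540.4 × 0.00108 = $699.343632
Ashport School District: $647,540.4 × 0.02431 = $15,741.707124
City of Bellmead: $647,540.4 × 0.0044 = $2,849.17776
Windmere County: $647,540.4 × 0.01247 = $8,074.828788
Pinecrest Township: $647,540.4 × 0.001 = $647.5404
Total = $28,012.597704

$28,013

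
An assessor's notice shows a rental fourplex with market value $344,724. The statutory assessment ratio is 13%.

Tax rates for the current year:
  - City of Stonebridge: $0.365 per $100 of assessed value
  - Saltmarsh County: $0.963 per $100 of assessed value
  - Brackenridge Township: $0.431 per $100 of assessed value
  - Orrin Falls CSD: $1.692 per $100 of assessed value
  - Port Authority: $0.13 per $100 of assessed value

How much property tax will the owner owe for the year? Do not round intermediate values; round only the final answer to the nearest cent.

Assessed value = $344,724 × 0.13 = $44,814.12
City of Stonebridge: $44,814.12 × 0.00365 = $163.571538
Saltmarsh County: $44,814.12 × 0.00963 = $431.5599756
Brackenridge Township: $44,814.12 × 0.00431 = $193.1488572
Orrin Falls CSD: $44,814.12 × 0.01692 = $758.2549104
Port Authority: $44,814.12 × 0.0013 = $58.258356
Total = $163.571538 + $431.5599756 + $193.1488572 + $758.2549104 + $58.258356 = $1,604.7936372

$1,604.79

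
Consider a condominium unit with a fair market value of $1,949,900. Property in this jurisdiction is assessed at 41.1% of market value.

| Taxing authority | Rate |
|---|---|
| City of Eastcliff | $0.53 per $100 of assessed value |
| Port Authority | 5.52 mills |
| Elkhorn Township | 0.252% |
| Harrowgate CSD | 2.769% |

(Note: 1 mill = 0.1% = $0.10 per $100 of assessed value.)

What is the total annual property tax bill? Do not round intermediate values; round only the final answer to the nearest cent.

$32,881.81

Assessed value = $1,949,900 × 0.411 = $801,408.9
City of Eastcliff: $801,408.9 × 0.0053 = $4,247.46717
Port Authority: $801,408.9 × 0.00552 = $4,423.777128
Elkhorn Township: $801,408.9 × 0.00252 = $2,019.550428
Harrowgate CSD: $801,408.9 × 0.02769 = $22,191.012441
Total = $32,881.807167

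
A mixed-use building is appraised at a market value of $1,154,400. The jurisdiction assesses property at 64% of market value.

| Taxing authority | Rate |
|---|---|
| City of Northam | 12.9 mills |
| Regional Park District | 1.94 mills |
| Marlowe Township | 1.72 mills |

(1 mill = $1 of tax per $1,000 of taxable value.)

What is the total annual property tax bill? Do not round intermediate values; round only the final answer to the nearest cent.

Assessed value = $1,154,400 × 0.64 = $738,816
City of Northam: $738,816 × 0.0129 = $9,530.7264
Regional Park District: $738,816 × 0.00194 = $1,433.30304
Marlowe Township: $738,816 × 0.00172 = $1,270.76352
Total = $9,530.7264 + $1,433.30304 + $1,270.76352 = $12,234.79296

$12,234.79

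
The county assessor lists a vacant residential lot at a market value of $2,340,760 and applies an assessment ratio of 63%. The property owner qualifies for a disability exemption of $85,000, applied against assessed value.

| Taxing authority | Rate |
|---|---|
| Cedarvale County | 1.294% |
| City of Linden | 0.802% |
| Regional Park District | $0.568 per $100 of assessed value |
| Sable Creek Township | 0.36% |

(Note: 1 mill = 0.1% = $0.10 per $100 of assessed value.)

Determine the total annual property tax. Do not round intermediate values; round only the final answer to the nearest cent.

$42,023.89

Assessed value = $2,340,760 × 0.63 = $1,474,678.8
Taxable value = $1,474,678.8 − $85,000 = $1,389,678.8
Cedarvale County: $1,389,678.8 × 0.01294 = $17,982.443672
City of Linden: $1,389,678.8 × 0.00802 = $11,145.223976
Regional Park District: $1,389,678.8 × 0.00568 = $7,893.375584
Sable Creek Township: $1,389,678.8 × 0.0036 = $5,002.84368
Total = $42,023.886912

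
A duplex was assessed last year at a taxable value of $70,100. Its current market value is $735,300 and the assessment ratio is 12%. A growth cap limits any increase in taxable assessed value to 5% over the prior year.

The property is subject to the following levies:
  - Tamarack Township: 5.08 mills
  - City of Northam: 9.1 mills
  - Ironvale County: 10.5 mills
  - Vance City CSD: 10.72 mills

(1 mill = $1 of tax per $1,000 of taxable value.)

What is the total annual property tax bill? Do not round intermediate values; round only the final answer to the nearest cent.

Uncapped assessed value = $735,300 × 0.12 = $88,236
Cap limit = $70,100 × 1.05 = $73,605
Taxable assessed value = min($88,236, $73,605) = $73,605 (cap binds)
Tamarack Township: $73,605 × 0.00508 = $373.9134
City of Northam: $73,605 × 0.0091 = $669.8055
Ironvale County: $73,605 × 0.0105 = $772.8525
Vance City CSD: $73,605 × 0.01072 = $789.0456
Total = $2,605.617

$2,605.62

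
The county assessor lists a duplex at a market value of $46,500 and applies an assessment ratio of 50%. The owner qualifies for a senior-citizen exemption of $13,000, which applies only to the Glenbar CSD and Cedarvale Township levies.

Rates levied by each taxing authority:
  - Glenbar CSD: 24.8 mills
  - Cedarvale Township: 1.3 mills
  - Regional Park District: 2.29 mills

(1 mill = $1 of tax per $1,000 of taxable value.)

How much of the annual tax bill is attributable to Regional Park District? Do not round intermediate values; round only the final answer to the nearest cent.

Assessed value = $46,500 × 0.5 = $23,250
Regional Park District taxable value = $23,250 (exemption does not apply)
Regional Park District levy = $23,250 × 0.00229 = $53.2425

$53.24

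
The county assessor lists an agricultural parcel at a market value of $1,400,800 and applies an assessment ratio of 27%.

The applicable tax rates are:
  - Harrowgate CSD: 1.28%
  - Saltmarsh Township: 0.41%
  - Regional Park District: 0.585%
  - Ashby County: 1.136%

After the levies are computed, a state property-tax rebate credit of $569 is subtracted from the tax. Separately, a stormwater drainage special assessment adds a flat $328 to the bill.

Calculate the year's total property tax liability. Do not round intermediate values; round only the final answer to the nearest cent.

$12,659.95

Assessed value = $1,400,800 × 0.27 = $378,216
Harrowgate CSD: $378,216 × 0.0128 = $4,841.1648
Saltmarsh Township: $378,216 × 0.0041 = $1,550.6856
Regional Park District: $378,216 × 0.00585 = $2,212.5636
Ashby County: $378,216 × 0.01136 = $4,296.53376
Levies subtotal = $12,900.94776
After credit = $12,900.94776 − $569 = $12,331.94776
Total = $12,331.94776 + $328 = $12,659.94776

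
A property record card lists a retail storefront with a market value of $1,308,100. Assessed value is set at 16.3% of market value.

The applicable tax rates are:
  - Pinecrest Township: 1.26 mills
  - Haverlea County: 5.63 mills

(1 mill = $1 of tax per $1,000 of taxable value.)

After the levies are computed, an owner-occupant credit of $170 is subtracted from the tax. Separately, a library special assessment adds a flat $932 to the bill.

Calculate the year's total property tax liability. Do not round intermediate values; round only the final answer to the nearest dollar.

Assessed value = $1,308,100 × 0.163 = $213,220.3
Pinecrest Township: $213,220.3 × 0.00126 = $268.657578
Haverlea County: $213,220.3 × 0.00563 = $1,200.430289
Levies subtotal = $1,469.087867
After credit = $1,469.087867 − $170 = $1,299.087867
Total = $1,299.087867 + $932 = $2,231.087867

$2,231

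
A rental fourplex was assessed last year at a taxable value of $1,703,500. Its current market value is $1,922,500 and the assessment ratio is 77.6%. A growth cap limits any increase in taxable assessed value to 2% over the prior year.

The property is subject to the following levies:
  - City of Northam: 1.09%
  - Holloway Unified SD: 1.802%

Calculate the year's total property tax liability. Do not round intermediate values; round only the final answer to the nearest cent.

Uncapped assessed value = $1,922,500 × 0.776 = $1,491,860
Cap limit = $1,703,500 × 1.02 = $1,737,570
Taxable assessed value = min($1,491,860, $1,737,570) = $1,491,860 (cap does not bind)
City of Northam: $1,491,860 × 0.0109 = $16,261.274
Holloway Unified SD: $1,491,860 × 0.01802 = $26,883.3172
Total = $43,144.5912

$43,144.59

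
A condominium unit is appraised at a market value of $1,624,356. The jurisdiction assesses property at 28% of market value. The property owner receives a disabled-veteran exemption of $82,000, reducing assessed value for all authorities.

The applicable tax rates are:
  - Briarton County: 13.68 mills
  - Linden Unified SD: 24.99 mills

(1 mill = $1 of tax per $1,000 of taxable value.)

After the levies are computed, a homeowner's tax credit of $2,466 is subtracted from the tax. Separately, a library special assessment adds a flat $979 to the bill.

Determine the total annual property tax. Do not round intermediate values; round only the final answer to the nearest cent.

Assessed value = $1,624,356 × 0.28 = $454,819.68
Taxable value = $454,819.68 − $82,000 = $372,819.68
Briarton County: $372,819.68 × 0.01368 = $5,100.1732224
Linden Unified SD: $372,819.68 × 0.02499 = $9,316.7638032
Levies subtotal = $14,416.9370256
After credit = $14,416.9370256 − $2,466 = $11,950.9370256
Total = $11,950.9370256 + $979 = $12,929.9370256

$12,929.94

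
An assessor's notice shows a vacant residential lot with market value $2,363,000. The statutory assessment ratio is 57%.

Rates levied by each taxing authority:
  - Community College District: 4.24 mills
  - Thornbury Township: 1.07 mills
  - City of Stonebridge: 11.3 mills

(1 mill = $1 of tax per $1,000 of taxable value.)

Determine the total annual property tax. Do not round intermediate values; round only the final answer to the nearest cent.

Assessed value = $2,363,000 × 0.57 = $1,346,910
Community College District: $1,346,910 × 0.00424 = $5,710.8984
Thornbury Township: $1,346,910 × 0.00107 = $1,441.1937
City of Stonebridge: $1,346,910 × 0.0113 = $15,220.083
Total = $5,710.8984 + $1,441.1937 + $15,220.083 = $22,372.1751

$22,372.18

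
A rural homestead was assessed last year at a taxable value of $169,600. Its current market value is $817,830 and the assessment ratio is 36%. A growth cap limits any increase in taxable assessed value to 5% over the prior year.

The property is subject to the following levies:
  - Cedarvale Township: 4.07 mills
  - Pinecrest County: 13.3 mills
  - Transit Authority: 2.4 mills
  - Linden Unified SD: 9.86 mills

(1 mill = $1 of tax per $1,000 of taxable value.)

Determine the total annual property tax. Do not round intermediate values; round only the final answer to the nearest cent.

Uncapped assessed value = $817,830 × 0.36 = $294,418.8
Cap limit = $169,600 × 1.05 = $178,080
Taxable assessed value = min($294,418.8, $178,080) = $178,080 (cap binds)
Cedarvale Township: $178,080 × 0.00407 = $724.7856
Pinecrest County: $178,080 × 0.0133 = $2,368.464
Transit Authority: $178,080 × 0.0024 = $427.392
Linden Unified SD: $178,080 × 0.00986 = $1,755.8688
Total = $5,276.5104

$5,276.51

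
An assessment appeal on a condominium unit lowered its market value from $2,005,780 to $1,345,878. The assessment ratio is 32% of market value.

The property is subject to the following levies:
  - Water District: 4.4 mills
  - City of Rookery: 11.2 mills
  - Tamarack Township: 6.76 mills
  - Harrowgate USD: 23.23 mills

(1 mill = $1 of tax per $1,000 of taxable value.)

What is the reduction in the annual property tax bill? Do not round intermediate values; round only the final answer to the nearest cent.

Old assessed value = $2,005,780 × 0.32 = $641,849.6
New assessed value = $1,345,878 × 0.32 = $430,680.96
Combined rate = 0.0044 + 0.0112 + 0.00676 + 0.02323 = 0.04559
Old tax = $641,849.6 × 0.04559 = $29,261.923264
New tax = $430,680.96 × 0.04559 = $19,634.7449664
Reduction = $29,261.923264 − $19,634.7449664 = $9,627.1782976

$9,627.18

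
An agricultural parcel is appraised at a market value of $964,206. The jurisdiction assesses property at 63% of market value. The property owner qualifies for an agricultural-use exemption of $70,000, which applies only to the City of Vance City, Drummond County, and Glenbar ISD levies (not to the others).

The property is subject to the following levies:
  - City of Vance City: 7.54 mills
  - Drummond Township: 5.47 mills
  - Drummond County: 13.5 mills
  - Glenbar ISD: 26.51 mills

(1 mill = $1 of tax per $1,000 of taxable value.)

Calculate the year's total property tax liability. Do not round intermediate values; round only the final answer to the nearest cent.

$28,878.49

Assessed value = $964,206 × 0.63 = $607,449.78
City of Vance City: ($607,449.78 − $70,000) × 0.00754 = $537,449.78 × 0.00754 = $4,052.3713412
Drummond Township: $607,449.78 × 0.00547 = $3,322.7502966
Drummond County: ($607,449.78 − $70,000) × 0.0135 = $537,449.78 × 0.0135 = $7,255.57203
Glenbar ISD: ($607,449.78 − $70,000) × 0.02651 = $537,449.78 × 0.02651 = $14,247.7936678
Total = $28,878.4873356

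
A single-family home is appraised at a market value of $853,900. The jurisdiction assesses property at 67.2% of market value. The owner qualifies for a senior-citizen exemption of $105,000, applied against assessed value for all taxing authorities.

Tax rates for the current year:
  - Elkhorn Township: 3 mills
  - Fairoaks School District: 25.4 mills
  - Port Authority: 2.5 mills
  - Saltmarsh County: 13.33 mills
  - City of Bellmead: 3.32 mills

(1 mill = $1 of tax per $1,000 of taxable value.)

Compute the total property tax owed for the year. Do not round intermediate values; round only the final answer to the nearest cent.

Assessed value = $853,900 × 0.672 = $573,820.8
Taxable value = $573,820.8 − $105,000 = $468,820.8
Elkhorn Township: $468,820.8 × 0.003 = $1,406.4624
Fairoaks School District: $468,820.8 × 0.0254 = $11,908.04832
Port Authority: $468,820.8 × 0.0025 = $1,172.052
Saltmarsh County: $468,820.8 × 0.01333 = $6,249.381264
City of Bellmead: $468,820.8 × 0.00332 = $1,556.485056
Total = $1,406.4624 + $11,908.04832 + $1,172.052 + $6,249.381264 + $1,556.485056 = $22,292.42904

$22,292.43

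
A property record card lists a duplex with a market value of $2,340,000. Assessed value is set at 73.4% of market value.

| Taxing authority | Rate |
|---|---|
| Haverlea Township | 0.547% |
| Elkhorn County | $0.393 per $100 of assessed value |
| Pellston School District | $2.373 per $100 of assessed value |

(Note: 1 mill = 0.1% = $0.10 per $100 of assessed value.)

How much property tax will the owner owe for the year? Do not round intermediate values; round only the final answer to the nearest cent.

Assessed value = $2,340,000 × 0.734 = $1,717,560
Haverlea Township: $1,717,560 × 0.00547 = $9,395.0532
Elkhorn County: $1,717,560 × 0.00393 = $6,750.0108
Pellston School District: $1,717,560 × 0.02373 = $40,757.6988
Total = $56,902.7628

$56,902.76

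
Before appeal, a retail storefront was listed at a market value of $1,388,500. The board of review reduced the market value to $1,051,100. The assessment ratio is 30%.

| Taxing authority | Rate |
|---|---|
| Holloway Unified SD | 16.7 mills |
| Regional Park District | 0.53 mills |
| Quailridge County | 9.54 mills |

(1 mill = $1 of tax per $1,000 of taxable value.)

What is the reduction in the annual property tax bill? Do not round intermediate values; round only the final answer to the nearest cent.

$2,709.66

Old assessed value = $1,388,500 × 0.3 = $416,550
New assessed value = $1,051,100 × 0.3 = $315,330
Combined rate = 0.0167 + 0.00053 + 0.00954 = 0.02677
Old tax = $416,550 × 0.02677 = $11,151.0435
New tax = $315,330 × 0.02677 = $8,441.3841
Reduction = $11,151.0435 − $8,441.3841 = $2,709.6594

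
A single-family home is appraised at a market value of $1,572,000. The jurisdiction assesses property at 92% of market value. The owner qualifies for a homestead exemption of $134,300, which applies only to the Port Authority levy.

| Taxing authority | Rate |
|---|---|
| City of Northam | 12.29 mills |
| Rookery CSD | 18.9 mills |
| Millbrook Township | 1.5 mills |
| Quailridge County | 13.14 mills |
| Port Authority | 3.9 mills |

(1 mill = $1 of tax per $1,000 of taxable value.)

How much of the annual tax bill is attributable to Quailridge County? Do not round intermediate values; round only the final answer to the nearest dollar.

Assessed value = $1,572,000 × 0.92 = $1,446,240
Quailridge County taxable value = $1,446,240 (exemption does not apply)
Quailridge County levy = $1,446,240 × 0.01314 = $19,003.5936

$19,004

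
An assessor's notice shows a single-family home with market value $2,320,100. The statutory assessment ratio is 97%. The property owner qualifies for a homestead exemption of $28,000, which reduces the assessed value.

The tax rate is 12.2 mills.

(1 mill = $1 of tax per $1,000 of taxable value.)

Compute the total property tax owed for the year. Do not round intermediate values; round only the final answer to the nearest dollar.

$27,114

Assessed value = $2,320,100 × 0.97 = $2,250,497
Taxable value = $2,250,497 − $28,000 = $2,222,497
Tax = $2,222,497 × 0.0122 = $27,114.4634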